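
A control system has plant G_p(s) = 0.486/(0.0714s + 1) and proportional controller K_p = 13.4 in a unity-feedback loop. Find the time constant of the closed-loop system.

τ = 0.0095 s

Closed loop: T(s) = K_p·G_p/(1+K_p·G_p) = 6.512/(0.0714s + 1 + 6.512), with pole at s = −(1 + 6.512)/0.0714 = −105.2.
Closed-loop time constant τ = 1/105.2 = 0.0095 s.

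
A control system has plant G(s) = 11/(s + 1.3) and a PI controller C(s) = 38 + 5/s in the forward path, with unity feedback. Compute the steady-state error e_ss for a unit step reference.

The open loop C(s)G(s) has a pole at the origin (type 1), so the static position error constant is infinite and e_ss = 1/(1+∞) = 0.

0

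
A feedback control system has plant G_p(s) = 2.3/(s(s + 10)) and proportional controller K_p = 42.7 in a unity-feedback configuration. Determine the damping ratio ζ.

ζ = 0.505

1 + K_p·G_p(s) = 0 gives s² + 10s + 98.21 = 0.
Matching s² + 2ζω_n s + ω_n²: ω_n = √98.21 = 9.91 rad/s and 2ζω_n = 10, so ζ = 10/(2·9.91) = 0.505.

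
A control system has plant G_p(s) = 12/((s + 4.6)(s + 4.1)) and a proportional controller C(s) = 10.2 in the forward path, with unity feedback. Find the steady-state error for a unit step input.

0.134

The loop is type 0. Static position error constant K_pos = C(0)·G_p(0) = 10.2·0.6363 = 6.49.
Steady-state error to a unit step: e_ss = 1/(1+K_pos) = 1/7.49 = 0.134.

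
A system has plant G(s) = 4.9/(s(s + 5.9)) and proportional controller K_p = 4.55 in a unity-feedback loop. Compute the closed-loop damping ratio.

With unity feedback the closed-loop characteristic equation is s² + 5.9s + 4.55·4.9 = s² + 5.9s + 22.3 = 0.
So ω_n² = 22.3 ⇒ ω_n = 4.722 rad/s, and ζ = 5.9/(2ω_n) = 0.625.

ζ = 0.625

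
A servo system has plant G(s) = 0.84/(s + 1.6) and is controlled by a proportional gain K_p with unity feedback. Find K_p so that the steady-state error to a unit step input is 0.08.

The loop is type 0, so e_ss(step) = 1/(1 + K_pos) with K_pos = K_p·G(0).
G(0) = 0.525. Require 1/(1 + K_p·0.525) = 0.08, so 1 + 0.525·K_p = 12.5.
K_p = (12.5 − 1)/0.525 = 21.9.

K_p = 21.9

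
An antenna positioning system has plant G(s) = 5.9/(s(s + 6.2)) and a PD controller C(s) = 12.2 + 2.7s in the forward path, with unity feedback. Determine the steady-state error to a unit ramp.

The loop has one pole at the origin (type 1). Velocity error constant K_v = lim_{s→0} s·C(s)G(s) = 12.2·5.9/6.2 = 11.61.
Steady-state error to a unit ramp: e_ss = 1/K_v = 0.0861.

0.0861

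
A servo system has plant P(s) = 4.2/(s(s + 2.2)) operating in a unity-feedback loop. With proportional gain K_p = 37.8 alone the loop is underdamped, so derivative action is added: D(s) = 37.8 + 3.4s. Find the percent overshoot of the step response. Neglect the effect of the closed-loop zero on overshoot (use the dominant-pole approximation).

6.62%

Forward path: (37.8 + 3.4s)·4.2/(s(s+2.2)). The closed-loop characteristic equation is s² + (2.2 + 4.2·3.4)s + 4.2·37.8 = 0.
That is s² + 16.48s + 158.8 = 0, so ω_n = 12.6 rad/s and ζ = 16.48/(2·12.6) = 0.654.
%OS = 100·exp(−πζ/√(1−ζ²)) = 6.62%.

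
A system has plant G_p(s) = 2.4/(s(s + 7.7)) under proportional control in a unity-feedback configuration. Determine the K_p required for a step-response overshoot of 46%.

From %OS = 100·exp(−πζ/√(1−ζ²)) = 46%, ζ = −ln(0.46)/√(π²+ln²(0.46)) = 0.24.
Characteristic equation s² + 7.7s + 2.4K_p = 0 gives ζ = 7.7/(2√(2.4K_p)).
Setting ζ = 0.24: √(2.4K_p) = 7.7/(2·0.24) = 16.04, so K_p = 257.4/2.4 = 107.

K_p = 107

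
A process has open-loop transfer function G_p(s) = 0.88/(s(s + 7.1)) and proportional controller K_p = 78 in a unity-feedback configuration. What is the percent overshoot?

Closed-loop characteristic equation: s² + 7.1s + 68.64 = 0, so ω_n = 8.285 rad/s and ζ = 7.1/(2·8.285) = 0.4285.
%OS = 100·exp(−πζ/√(1−ζ²)) = 100·exp(−π·0.4285/√0.8164) = 22.5%.

22.5%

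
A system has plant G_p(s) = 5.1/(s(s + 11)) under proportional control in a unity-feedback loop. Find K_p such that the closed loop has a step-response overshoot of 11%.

K_p = 17.9

From %OS = 100·exp(−πζ/√(1−ζ²)) = 11%, ζ = −ln(0.11)/√(π²+ln²(0.11)) = 0.5749.
Characteristic equation s² + 11s + 5.1K_p = 0 gives ζ = 11/(2√(5.1K_p)).
Setting ζ = 0.5749: √(5.1K_p) = 11/(2·0.5749) = 9.567, so K_p = 91.53/5.1 = 17.9.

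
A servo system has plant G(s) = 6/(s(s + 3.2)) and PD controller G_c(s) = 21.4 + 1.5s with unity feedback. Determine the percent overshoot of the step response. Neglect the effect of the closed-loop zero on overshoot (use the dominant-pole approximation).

13.4%

Forward path: (21.4 + 1.5s)·6/(s(s+3.2)). The closed-loop characteristic equation is s² + (3.2 + 6·1.5)s + 6·21.4 = 0.
That is s² + 12.2s + 128.4 = 0, so ω_n = 11.33 rad/s and ζ = 12.2/(2·11.33) = 0.5383.
%OS = 100·exp(−πζ/√(1−ζ²)) = 13.4%.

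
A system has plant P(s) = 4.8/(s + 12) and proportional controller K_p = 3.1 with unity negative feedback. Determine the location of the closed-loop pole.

Closed-loop transfer function: T(s) = K_p·P(s)/(1 + K_p·P(s)) = 14.88/(s + 12 + 14.88) = 14.88/(s + 26.88).
The closed-loop pole is at s = −26.88.

s = -26.88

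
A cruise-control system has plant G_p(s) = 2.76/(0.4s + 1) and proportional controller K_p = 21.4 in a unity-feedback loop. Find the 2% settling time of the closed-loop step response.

T_s ≈ 0.0266 s

Closed loop: T(s) = K_p·G_p/(1+K_p·G_p) = 59.06/(0.4s + 1 + 59.06), with pole at s = −(1 + 59.06)/0.4 = −150.2.
τ = 1/150.2 = 0.00666 s, so 2% settling time ≈ 4τ = 0.0266 s.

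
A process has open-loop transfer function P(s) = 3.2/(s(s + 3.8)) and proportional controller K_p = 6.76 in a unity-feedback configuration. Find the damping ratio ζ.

1 + K_p·P(s) = 0 gives s² + 3.8s + 21.63 = 0.
So ω_n² = 21.63 ⇒ ω_n = 4.651 rad/s, and ζ = 3.8/(2ω_n) = 0.409.

ζ = 0.409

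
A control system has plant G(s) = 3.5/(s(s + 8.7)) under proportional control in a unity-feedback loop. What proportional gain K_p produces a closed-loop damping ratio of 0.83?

Closed-loop characteristic equation: s² + 8.7s + K_p·3.5 = 0.
So ω_n = √(3.5K_p) and 2ζω_n = 8.7, giving ζ = 8.7/(2√(3.5K_p)).
Setting ζ = 0.83: √(3.5K_p) = 8.7/(2·0.83) = 5.241, so K_p = 27.47/3.5 = 7.85.

K_p = 7.85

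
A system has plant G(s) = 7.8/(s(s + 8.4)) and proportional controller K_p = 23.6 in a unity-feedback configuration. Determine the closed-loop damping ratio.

With unity feedback the closed-loop characteristic equation is s² + 8.4s + 23.6·7.8 = s² + 8.4s + 184.1 = 0.
Matching s² + 2ζω_n s + ω_n²: ω_n = √184.1 = 13.57 rad/s and 2ζω_n = 8.4, so ζ = 8.4/(2·13.57) = 0.31.

ζ = 0.31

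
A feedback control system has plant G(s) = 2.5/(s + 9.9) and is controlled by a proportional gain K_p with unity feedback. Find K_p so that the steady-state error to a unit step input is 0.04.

K_p = 95

For a type-0 loop with proportional control, e_ss = 1/(1 + K_p·G(0)).
G(0) = 0.2525. Require 1/(1 + K_p·0.2525) = 0.04, so 1 + 0.2525·K_p = 25.
K_p = (25 − 1)/0.2525 = 95.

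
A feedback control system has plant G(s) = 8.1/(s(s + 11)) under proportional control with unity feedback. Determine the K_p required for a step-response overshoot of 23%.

From %OS = 100·exp(−πζ/√(1−ζ²)) = 23%, ζ = −ln(0.23)/√(π²+ln²(0.23)) = 0.4237.
Characteristic equation s² + 11s + 8.1K_p = 0 gives ζ = 11/(2√(8.1K_p)).
Setting ζ = 0.4237: √(8.1K_p) = 11/(2·0.4237) = 12.98, so K_p = 168.5/8.1 = 20.8.

K_p = 20.8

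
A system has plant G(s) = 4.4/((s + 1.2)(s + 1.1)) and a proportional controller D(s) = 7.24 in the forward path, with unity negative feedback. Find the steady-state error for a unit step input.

The loop is type 0. Static position error constant K_pos = D(0)·G(0) = 7.24·3.333 = 24.13.
Steady-state error to a unit step: e_ss = 1/(1+K_pos) = 1/25.13 = 0.0398.

0.0398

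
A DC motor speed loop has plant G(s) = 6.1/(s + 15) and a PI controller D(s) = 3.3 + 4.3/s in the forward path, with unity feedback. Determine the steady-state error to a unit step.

The open loop D(s)G(s) has a pole at the origin (type 1), so the static position error constant is infinite and e_ss = 1/(1+∞) = 0.

0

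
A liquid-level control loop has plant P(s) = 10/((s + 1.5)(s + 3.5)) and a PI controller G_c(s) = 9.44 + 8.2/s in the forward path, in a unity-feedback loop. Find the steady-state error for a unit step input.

The open loop G_c(s)P(s) has a pole at the origin (type 1), so the static position error constant is infinite and e_ss = 1/(1+∞) = 0.

0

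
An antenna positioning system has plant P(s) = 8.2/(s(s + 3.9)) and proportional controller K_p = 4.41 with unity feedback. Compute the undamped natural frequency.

ω_n = 6.01 rad/s

The closed-loop denominator is s(s+3.9) + 4.41·8.2 = s² + 3.9s + 36.16.
So ω_n² = 36.16 ⇒ ω_n = 6.013 rad/s, and ζ = 3.9/(2ω_n) = 0.324.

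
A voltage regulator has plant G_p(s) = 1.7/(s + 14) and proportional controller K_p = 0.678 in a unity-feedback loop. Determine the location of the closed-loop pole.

Closed-loop transfer function: T(s) = K_p·G_p(s)/(1 + K_p·G_p(s)) = 1.153/(s + 14 + 1.153) = 1.153/(s + 15.15).
The closed-loop pole is at s = −15.15.

s = -15.15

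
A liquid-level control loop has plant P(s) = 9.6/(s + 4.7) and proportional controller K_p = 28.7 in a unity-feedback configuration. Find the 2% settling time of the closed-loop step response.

T_s ≈ 0.0143 s

Closed-loop transfer function: T(s) = K_p·P(s)/(1 + K_p·P(s)) = 275.5/(s + 4.7 + 275.5) = 275.5/(s + 280.2).
Time constant τ = 1/280.2 = 0.003569 s, so the 2% settling time is about 4τ = 0.0143 s.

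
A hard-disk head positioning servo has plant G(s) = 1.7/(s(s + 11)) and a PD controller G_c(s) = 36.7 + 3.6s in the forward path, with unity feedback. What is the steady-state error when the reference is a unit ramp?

The loop has one pole at the origin (type 1). Velocity error constant K_v = lim_{s→0} s·G_c(s)G(s) = 36.7·1.7/11 = 5.672.
Steady-state error to a unit ramp: e_ss = 1/K_v = 0.176.

0.176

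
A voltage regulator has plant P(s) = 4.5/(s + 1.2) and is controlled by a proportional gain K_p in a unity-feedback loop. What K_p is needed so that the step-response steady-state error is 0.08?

For a type-0 loop with proportional control, e_ss = 1/(1 + K_p·P(0)).
P(0) = 3.75. Require 1/(1 + K_p·3.75) = 0.08, so 1 + 3.75·K_p = 12.5.
K_p = (12.5 − 1)/3.75 = 3.07.

K_p = 3.07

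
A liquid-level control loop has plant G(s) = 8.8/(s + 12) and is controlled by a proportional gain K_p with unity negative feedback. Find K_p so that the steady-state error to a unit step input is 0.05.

Steady-state error for a unit step on this type-0 loop is 1/(1 + K_p·G(0)).
G(0) = 0.7333. Require 1/(1 + K_p·0.7333) = 0.05, so 1 + 0.7333·K_p = 20.
K_p = (20 − 1)/0.7333 = 25.9.

K_p = 25.9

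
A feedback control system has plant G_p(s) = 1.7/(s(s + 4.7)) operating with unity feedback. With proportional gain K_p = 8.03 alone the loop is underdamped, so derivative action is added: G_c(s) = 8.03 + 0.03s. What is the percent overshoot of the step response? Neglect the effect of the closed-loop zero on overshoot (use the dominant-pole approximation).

Forward path: (8.03 + 0.03s)·1.7/(s(s+4.7)). The closed-loop characteristic equation is s² + (4.7 + 1.7·0.03)s + 1.7·8.03 = 0.
That is s² + 4.751s + 13.65 = 0, so ω_n = 3.695 rad/s and ζ = 4.751/(2·3.695) = 0.6429.
%OS = 100·exp(−πζ/√(1−ζ²)) = 7.16%.

7.16%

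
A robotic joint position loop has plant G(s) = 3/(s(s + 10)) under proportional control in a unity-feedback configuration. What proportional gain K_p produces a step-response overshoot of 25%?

K_p = 51.1

From %OS = 100·exp(−πζ/√(1−ζ²)) = 25%, ζ = −ln(0.25)/√(π²+ln²(0.25)) = 0.4037.
Characteristic equation s² + 10s + 3K_p = 0 gives ζ = 10/(2√(3K_p)).
Setting ζ = 0.4037: √(3K_p) = 10/(2·0.4037) = 12.39, so K_p = 153.4/3 = 51.1.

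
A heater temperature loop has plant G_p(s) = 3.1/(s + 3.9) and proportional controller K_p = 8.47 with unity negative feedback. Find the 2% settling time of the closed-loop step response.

T_s ≈ 0.133 s

Closed-loop transfer function: T(s) = K_p·G_p(s)/(1 + K_p·G_p(s)) = 26.26/(s + 3.9 + 26.26) = 26.26/(s + 30.16).
Time constant τ = 1/30.16 = 0.03316 s, so the 2% settling time is about 4τ = 0.133 s.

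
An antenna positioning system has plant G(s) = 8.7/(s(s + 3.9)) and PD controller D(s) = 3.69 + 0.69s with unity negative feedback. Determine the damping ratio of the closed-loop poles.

ζ = 0.874

Forward path: (3.69 + 0.69s)·8.7/(s(s+3.9)). The closed-loop characteristic equation is s² + (3.9 + 8.7·0.69)s + 8.7·3.69 = 0.
That is s² + 9.903s + 32.1 = 0, so ω_n = 5.666 rad/s and ζ = 9.903/(2·5.666) = 0.8739.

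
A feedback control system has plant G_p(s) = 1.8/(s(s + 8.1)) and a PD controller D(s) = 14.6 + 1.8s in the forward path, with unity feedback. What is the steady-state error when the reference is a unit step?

0

The open loop D(s)G_p(s) has a pole at the origin (type 1), so the static position error constant is infinite and e_ss = 1/(1+∞) = 0.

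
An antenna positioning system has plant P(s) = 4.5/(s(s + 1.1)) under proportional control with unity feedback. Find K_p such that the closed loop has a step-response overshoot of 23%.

From %OS = 100·exp(−πζ/√(1−ζ²)) = 23%, ζ = −ln(0.23)/√(π²+ln²(0.23)) = 0.4237.
Characteristic equation s² + 1.1s + 4.5K_p = 0 gives ζ = 1.1/(2√(4.5K_p)).
Setting ζ = 0.4237: √(4.5K_p) = 1.1/(2·0.4237) = 1.298, so K_p = 1.685/4.5 = 0.374.

K_p = 0.374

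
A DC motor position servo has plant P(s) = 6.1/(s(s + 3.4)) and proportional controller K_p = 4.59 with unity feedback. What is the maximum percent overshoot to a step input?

From 1 + K_pP(s) = 0: s² + 3.4s + 28 = 0 ⇒ ω_n = 5.291, ζ = 0.3213.
%OS = 100·exp(−πζ/√(1−ζ²)) = 100·exp(−π·0.3213/√0.8968) = 34.4%.

34.4%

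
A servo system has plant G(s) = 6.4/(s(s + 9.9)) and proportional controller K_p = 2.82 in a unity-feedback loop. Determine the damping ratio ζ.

With unity feedback the closed-loop characteristic equation is s² + 9.9s + 2.82·6.4 = s² + 9.9s + 18.05 = 0.
So ω_n² = 18.05 ⇒ ω_n = 4.248 rad/s, and ζ = 9.9/(2ω_n) = 1.17.

ζ = 1.17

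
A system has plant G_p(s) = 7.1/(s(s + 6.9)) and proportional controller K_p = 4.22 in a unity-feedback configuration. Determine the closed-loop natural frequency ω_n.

The closed-loop denominator is s(s+6.9) + 4.22·7.1 = s² + 6.9s + 29.96.
So ω_n² = 29.96 ⇒ ω_n = 5.474 rad/s, and ζ = 6.9/(2ω_n) = 0.63.

ω_n = 5.47 rad/s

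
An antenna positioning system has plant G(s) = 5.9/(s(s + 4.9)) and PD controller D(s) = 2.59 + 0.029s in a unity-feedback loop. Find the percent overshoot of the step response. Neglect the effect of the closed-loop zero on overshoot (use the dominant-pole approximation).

Forward path: (2.59 + 0.029s)·5.9/(s(s+4.9)). The closed-loop characteristic equation is s² + (4.9 + 5.9·0.029)s + 5.9·2.59 = 0.
That is s² + 5.071s + 15.28 = 0, so ω_n = 3.909 rad/s and ζ = 5.071/(2·3.909) = 0.6486.
%OS = 100·exp(−πζ/√(1−ζ²)) = 6.87%.

6.87%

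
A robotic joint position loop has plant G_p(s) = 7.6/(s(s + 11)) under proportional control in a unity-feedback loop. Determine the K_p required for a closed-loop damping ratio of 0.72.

Closed-loop characteristic equation: s² + 11s + K_p·7.6 = 0.
So ω_n = √(7.6K_p) and 2ζω_n = 11, giving ζ = 11/(2√(7.6K_p)).
Setting ζ = 0.72: √(7.6K_p) = 11/(2·0.72) = 7.639, so K_p = 58.35/7.6 = 7.68.

K_p = 7.68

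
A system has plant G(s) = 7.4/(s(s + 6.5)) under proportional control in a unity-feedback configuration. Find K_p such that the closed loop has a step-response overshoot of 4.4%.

K_p = 2.87

From %OS = 100·exp(−πζ/√(1−ζ²)) = 4.4%, ζ = −ln(0.044)/√(π²+ln²(0.044)) = 0.7051.
Characteristic equation s² + 6.5s + 7.4K_p = 0 gives ζ = 6.5/(2√(7.4K_p)).
Setting ζ = 0.7051: √(7.4K_p) = 6.5/(2·0.7051) = 4.609, so K_p = 21.25/7.4 = 2.87.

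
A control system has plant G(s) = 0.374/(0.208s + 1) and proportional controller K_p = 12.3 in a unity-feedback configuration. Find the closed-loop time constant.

Closed loop: T(s) = K_p·G/(1+K_p·G) = 4.6/(0.208s + 1 + 4.6), with pole at s = −(1 + 4.6)/0.208 = −26.92.
Closed-loop time constant τ = 1/26.92 = 0.0371 s.

τ = 0.0371 s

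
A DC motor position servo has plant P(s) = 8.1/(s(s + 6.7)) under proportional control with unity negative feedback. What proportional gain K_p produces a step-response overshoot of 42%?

From %OS = 100·exp(−πζ/√(1−ζ²)) = 42%, ζ = −ln(0.42)/√(π²+ln²(0.42)) = 0.2662.
Characteristic equation s² + 6.7s + 8.1K_p = 0 gives ζ = 6.7/(2√(8.1K_p)).
Setting ζ = 0.2662: √(8.1K_p) = 6.7/(2·0.2662) = 12.59, so K_p = 158.4/8.1 = 19.6.

K_p = 19.6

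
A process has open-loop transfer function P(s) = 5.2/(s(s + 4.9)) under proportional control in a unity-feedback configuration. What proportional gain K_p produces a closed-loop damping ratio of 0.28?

K_p = 14.7

Closed-loop characteristic equation: s² + 4.9s + K_p·5.2 = 0.
So ω_n = √(5.2K_p) and 2ζω_n = 4.9, giving ζ = 4.9/(2√(5.2K_p)).
Setting ζ = 0.28: √(5.2K_p) = 4.9/(2·0.28) = 8.75, so K_p = 76.56/5.2 = 14.7.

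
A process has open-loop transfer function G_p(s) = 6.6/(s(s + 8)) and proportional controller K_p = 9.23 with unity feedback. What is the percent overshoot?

From 1 + K_pG_p(s) = 0: s² + 8s + 60.92 = 0 ⇒ ω_n = 7.805, ζ = 0.5125.
%OS = 100·exp(−πζ/√(1−ζ²)) = 100·exp(−π·0.5125/√0.7374) = 15.3%.

15.3%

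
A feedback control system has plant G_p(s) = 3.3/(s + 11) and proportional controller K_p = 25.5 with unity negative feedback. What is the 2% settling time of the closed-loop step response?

T_s ≈ 0.042 s

Closed-loop transfer function: T(s) = K_p·G_p(s)/(1 + K_p·G_p(s)) = 84.15/(s + 11 + 84.15) = 84.15/(s + 95.15).
Time constant τ = 1/95.15 = 0.01051 s, so the 2% settling time is about 4τ = 0.042 s.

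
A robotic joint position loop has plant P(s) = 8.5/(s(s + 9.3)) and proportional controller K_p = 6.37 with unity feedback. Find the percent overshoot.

7.72%

From 1 + K_pP(s) = 0: s² + 9.3s + 54.15 = 0 ⇒ ω_n = 7.358, ζ = 0.6319.
%OS = 100·exp(−πζ/√(1−ζ²)) = 100·exp(−π·0.6319/√0.6007) = 7.72%.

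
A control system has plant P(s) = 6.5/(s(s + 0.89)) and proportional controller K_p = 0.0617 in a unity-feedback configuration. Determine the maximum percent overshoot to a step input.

4.49%

From 1 + K_pP(s) = 0: s² + 0.89s + 0.401 = 0 ⇒ ω_n = 0.6333, ζ = 0.7027.
%OS = 100·exp(−πζ/√(1−ζ²)) = 100·exp(−π·0.7027/√0.5062) = 4.49%.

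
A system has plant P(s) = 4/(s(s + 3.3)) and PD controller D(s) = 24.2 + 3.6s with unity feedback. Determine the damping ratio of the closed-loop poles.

Forward path: (24.2 + 3.6s)·4/(s(s+3.3)). The closed-loop characteristic equation is s² + (3.3 + 4·3.6)s + 4·24.2 = 0.
That is s² + 17.7s + 96.8 = 0, so ω_n = 9.839 rad/s and ζ = 17.7/(2·9.839) = 0.8995.

ζ = 0.9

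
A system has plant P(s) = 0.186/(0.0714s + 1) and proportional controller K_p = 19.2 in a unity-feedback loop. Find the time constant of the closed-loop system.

Closed loop: T(s) = K_p·P/(1+K_p·P) = 3.571/(0.0714s + 1 + 3.571), with pole at s = −(1 + 3.571)/0.0714 = −64.02.
Closed-loop time constant τ = 1/64.02 = 0.0156 s.

τ = 0.0156 s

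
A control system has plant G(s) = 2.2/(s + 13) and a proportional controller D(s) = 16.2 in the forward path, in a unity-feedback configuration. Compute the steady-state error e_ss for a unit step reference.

The loop is type 0. Static position error constant K_pos = D(0)·G(0) = 16.2·0.1692 = 2.742.
Steady-state error to a unit step: e_ss = 1/(1+K_pos) = 1/3.742 = 0.267.

0.267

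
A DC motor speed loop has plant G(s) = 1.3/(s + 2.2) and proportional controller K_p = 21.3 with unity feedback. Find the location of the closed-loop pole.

s = -29.89

Closed-loop transfer function: T(s) = K_p·G(s)/(1 + K_p·G(s)) = 27.69/(s + 2.2 + 27.69) = 27.69/(s + 29.89).
The closed-loop pole is at s = −29.89.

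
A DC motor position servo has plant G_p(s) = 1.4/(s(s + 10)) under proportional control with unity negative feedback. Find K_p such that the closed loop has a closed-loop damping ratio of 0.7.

Closed-loop characteristic equation: s² + 10s + K_p·1.4 = 0.
So ω_n = √(1.4K_p) and 2ζω_n = 10, giving ζ = 10/(2√(1.4K_p)).
Setting ζ = 0.7: √(1.4K_p) = 10/(2·0.7) = 7.143, so K_p = 51.02/1.4 = 36.4.

K_p = 36.4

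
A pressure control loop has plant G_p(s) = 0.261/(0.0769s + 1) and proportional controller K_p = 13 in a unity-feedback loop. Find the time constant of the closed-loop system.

Closed loop: T(s) = K_p·G_p/(1+K_p·G_p) = 3.393/(0.0769s + 1 + 3.393), with pole at s = −(1 + 3.393)/0.0769 = −57.13.
Closed-loop time constant τ = 1/57.13 = 0.0175 s.

τ = 0.0175 s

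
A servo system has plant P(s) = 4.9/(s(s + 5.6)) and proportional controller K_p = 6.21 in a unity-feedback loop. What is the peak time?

From 1 + K_pP(s) = 0: s² + 5.6s + 30.43 = 0 ⇒ ω_n = 5.516, ζ = 0.5076.
Damped frequency ω_d = ω_n√(1−ζ²) = 4.753 rad/s, so peak time T_p = π/ω_d = 0.661 s.

T_p = 0.661 s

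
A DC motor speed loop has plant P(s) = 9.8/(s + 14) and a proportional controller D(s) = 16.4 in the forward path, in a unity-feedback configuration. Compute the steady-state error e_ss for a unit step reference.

0.0801

The loop is type 0. Static position error constant K_pos = D(0)·P(0) = 16.4·0.7 = 11.48.
Steady-state error to a unit step: e_ss = 1/(1+K_pos) = 1/12.48 = 0.0801.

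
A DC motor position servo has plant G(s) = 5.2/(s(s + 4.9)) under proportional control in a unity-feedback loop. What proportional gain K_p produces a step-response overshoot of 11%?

From %OS = 100·exp(−πζ/√(1−ζ²)) = 11%, ζ = −ln(0.11)/√(π²+ln²(0.11)) = 0.5749.
Characteristic equation s² + 4.9s + 5.2K_p = 0 gives ζ = 4.9/(2√(5.2K_p)).
Setting ζ = 0.5749: √(5.2K_p) = 4.9/(2·0.5749) = 4.262, so K_p = 18.16/5.2 = 3.49.

K_p = 3.49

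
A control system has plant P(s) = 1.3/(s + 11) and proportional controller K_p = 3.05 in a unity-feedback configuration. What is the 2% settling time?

T_s ≈ 0.267 s

Closed-loop transfer function: T(s) = K_p·P(s)/(1 + K_p·P(s)) = 3.965/(s + 11 + 3.965) = 3.965/(s + 14.96).
Time constant τ = 1/14.96 = 0.06682 s, so the 2% settling time is about 4τ = 0.267 s.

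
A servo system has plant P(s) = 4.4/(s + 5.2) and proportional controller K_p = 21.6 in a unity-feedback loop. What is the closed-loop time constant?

Closed-loop transfer function: T(s) = K_p·P(s)/(1 + K_p·P(s)) = 95.04/(s + 5.2 + 95.04) = 95.04/(s + 100.2).
Time constant τ = 1/100.2 = 0.00998 s.

τ = 0.00998 s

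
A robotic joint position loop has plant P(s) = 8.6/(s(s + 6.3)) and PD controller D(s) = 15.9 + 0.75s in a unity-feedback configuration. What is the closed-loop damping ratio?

Forward path: (15.9 + 0.75s)·8.6/(s(s+6.3)). The closed-loop characteristic equation is s² + (6.3 + 8.6·0.75)s + 8.6·15.9 = 0.
That is s² + 12.75s + 136.7 = 0, so ω_n = 11.69 rad/s and ζ = 12.75/(2·11.69) = 0.5452.

ζ = 0.545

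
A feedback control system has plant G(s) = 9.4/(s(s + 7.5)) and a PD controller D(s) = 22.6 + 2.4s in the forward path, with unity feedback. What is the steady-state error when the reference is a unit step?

0

The open loop D(s)G(s) has a pole at the origin (type 1), so the static position error constant is infinite and e_ss = 1/(1+∞) = 0.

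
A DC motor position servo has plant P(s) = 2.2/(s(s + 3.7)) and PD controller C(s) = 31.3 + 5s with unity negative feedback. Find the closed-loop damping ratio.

ζ = 0.886

Forward path: (31.3 + 5s)·2.2/(s(s+3.7)). The closed-loop characteristic equation is s² + (3.7 + 2.2·5)s + 2.2·31.3 = 0.
That is s² + 14.7s + 68.86 = 0, so ω_n = 8.298 rad/s and ζ = 14.7/(2·8.298) = 0.8857.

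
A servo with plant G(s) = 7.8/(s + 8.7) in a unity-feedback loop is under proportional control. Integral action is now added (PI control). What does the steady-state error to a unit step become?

0

Adding integral action puts a pole at s = 0 in the forward path, raising the system type to 1; a type-1 loop has zero steady-state error to a step.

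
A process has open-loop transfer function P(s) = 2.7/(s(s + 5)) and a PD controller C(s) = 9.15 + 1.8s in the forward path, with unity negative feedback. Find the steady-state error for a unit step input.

0

The open loop C(s)P(s) has a pole at the origin (type 1), so the static position error constant is infinite and e_ss = 1/(1+∞) = 0.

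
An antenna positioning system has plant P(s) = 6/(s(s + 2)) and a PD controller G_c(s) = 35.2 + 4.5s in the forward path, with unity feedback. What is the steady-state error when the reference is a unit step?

The open loop G_c(s)P(s) has a pole at the origin (type 1), so the static position error constant is infinite and e_ss = 1/(1+∞) = 0.

0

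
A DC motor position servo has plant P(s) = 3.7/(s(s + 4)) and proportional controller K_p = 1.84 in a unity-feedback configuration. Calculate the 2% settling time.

The closed-loop denominator s² + 4s + 6.808 gives ω_n = √6.808 = 2.609 and ζ = 4/(2ω_n) = 0.7665.
2% settling time T_s ≈ 4/(ζω_n) = 4/2 = 2 s.

T_s ≈ 2 s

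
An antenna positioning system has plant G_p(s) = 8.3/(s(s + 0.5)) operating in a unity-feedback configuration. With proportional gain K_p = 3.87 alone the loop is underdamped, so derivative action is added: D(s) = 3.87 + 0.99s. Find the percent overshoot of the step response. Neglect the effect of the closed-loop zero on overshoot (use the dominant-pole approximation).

Forward path: (3.87 + 0.99s)·8.3/(s(s+0.5)). The closed-loop characteristic equation is s² + (0.5 + 8.3·0.99)s + 8.3·3.87 = 0.
That is s² + 8.717s + 32.12 = 0, so ω_n = 5.668 rad/s and ζ = 8.717/(2·5.668) = 0.769.
%OS = 100·exp(−πζ/√(1−ζ²)) = 2.28%.

2.28%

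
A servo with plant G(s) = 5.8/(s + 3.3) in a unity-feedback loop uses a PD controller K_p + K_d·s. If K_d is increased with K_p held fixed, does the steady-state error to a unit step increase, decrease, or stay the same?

At s = 0 the derivative term contributes nothing: C(0) = K_p regardless of K_d, so K_pos = K_p·G(0) and e_ss are unchanged.

unchanged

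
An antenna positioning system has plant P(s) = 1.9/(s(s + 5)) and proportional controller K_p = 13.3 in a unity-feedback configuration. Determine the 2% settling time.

T_s ≈ 1.6 s

From 1 + K_pP(s) = 0: s² + 5s + 25.27 = 0 ⇒ ω_n = 5.027, ζ = 0.4973.
2% settling time T_s ≈ 4/(ζω_n) = 4/2.5 = 1.6 s.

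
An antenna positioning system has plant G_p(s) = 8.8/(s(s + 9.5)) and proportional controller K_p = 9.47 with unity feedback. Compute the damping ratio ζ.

ζ = 0.52

1 + K_p·G_p(s) = 0 gives s² + 9.5s + 83.34 = 0.
So ω_n² = 83.34 ⇒ ω_n = 9.129 rad/s, and ζ = 9.5/(2ω_n) = 0.52.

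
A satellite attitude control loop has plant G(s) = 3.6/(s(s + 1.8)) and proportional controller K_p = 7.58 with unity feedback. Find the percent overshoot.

Closed-loop characteristic equation: s² + 1.8s + 27.29 = 0, so ω_n = 5.224 rad/s and ζ = 1.8/(2·5.224) = 0.1723.
%OS = 100·exp(−πζ/√(1−ζ²)) = 100·exp(−π·0.1723/√0.9703) = 57.7%.

57.7%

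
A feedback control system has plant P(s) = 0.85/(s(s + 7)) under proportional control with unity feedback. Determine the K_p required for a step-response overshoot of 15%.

K_p = 53.9

From %OS = 100·exp(−πζ/√(1−ζ²)) = 15%, ζ = −ln(0.15)/√(π²+ln²(0.15)) = 0.5169.
Characteristic equation s² + 7s + 0.85K_p = 0 gives ζ = 7/(2√(0.85K_p)).
Setting ζ = 0.5169: √(0.85K_p) = 7/(2·0.5169) = 6.771, so K_p = 45.84/0.85 = 53.9.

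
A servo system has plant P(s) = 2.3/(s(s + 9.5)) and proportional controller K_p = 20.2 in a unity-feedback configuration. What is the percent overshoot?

From 1 + K_pP(s) = 0: s² + 9.5s + 46.46 = 0 ⇒ ω_n = 6.816, ζ = 0.6969.
%OS = 100·exp(−πζ/√(1−ζ²)) = 100·exp(−π·0.6969/√0.5144) = 4.72%.

4.72%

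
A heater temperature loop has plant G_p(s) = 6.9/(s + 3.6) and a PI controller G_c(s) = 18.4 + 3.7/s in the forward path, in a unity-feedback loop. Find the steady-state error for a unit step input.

The open loop G_c(s)G_p(s) has a pole at the origin (type 1), so the static position error constant is infinite and e_ss = 1/(1+∞) = 0.

0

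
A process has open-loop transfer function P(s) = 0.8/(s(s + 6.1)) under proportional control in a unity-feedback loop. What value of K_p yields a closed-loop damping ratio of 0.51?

K_p = 44.7

Closed-loop characteristic equation: s² + 6.1s + K_p·0.8 = 0.
So ω_n = √(0.8K_p) and 2ζω_n = 6.1, giving ζ = 6.1/(2√(0.8K_p)).
Setting ζ = 0.51: √(0.8K_p) = 6.1/(2·0.51) = 5.98, so K_p = 35.77/0.8 = 44.7.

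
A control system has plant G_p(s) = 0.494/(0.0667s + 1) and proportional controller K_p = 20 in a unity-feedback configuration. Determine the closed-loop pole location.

Closed loop: T(s) = K_p·G_p/(1+K_p·G_p) = 9.88/(0.0667s + 1 + 9.88), with pole at s = −(1 + 9.88)/0.0667 = −163.1.

s = -163.1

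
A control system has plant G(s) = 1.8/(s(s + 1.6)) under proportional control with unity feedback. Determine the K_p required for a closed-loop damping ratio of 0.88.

Closed-loop characteristic equation: s² + 1.6s + K_p·1.8 = 0.
So ω_n = √(1.8K_p) and 2ζω_n = 1.6, giving ζ = 1.6/(2√(1.8K_p)).
Setting ζ = 0.88: √(1.8K_p) = 1.6/(2·0.88) = 0.9091, so K_p = 0.8264/1.8 = 0.459.

K_p = 0.459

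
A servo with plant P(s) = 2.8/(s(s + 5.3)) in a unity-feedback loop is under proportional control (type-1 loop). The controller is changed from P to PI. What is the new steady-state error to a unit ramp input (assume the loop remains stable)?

The integrator raises the loop to type 2, so K_v → ∞ and e_ss to a ramp is zero.

0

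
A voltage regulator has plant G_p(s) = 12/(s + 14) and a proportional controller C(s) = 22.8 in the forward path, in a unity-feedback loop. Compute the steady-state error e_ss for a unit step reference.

0.0487

The loop is type 0. Static position error constant K_pos = C(0)·G_p(0) = 22.8·0.8571 = 19.54.
Steady-state error to a unit step: e_ss = 1/(1+K_pos) = 1/20.54 = 0.0487.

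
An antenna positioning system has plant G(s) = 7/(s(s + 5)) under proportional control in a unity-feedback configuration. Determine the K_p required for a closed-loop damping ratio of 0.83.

K_p = 1.3

Closed-loop characteristic equation: s² + 5s + K_p·7 = 0.
So ω_n = √(7K_p) and 2ζω_n = 5, giving ζ = 5/(2√(7K_p)).
Setting ζ = 0.83: √(7K_p) = 5/(2·0.83) = 3.012, so K_p = 9.072/7 = 1.3.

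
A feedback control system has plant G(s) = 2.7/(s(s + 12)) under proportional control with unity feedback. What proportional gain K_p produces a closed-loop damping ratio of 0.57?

Closed-loop characteristic equation: s² + 12s + K_p·2.7 = 0.
So ω_n = √(2.7K_p) and 2ζω_n = 12, giving ζ = 12/(2√(2.7K_p)).
Setting ζ = 0.57: √(2.7K_p) = 12/(2·0.57) = 10.53, so K_p = 110.8/2.7 = 41.

K_p = 41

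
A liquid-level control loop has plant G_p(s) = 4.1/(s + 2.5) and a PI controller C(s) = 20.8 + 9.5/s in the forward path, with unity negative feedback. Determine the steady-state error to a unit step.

The open loop C(s)G_p(s) has a pole at the origin (type 1), so the static position error constant is infinite and e_ss = 1/(1+∞) = 0.

0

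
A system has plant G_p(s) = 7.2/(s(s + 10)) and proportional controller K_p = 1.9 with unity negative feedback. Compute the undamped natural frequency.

1 + K_p·G_p(s) = 0 gives s² + 10s + 13.68 = 0.
So ω_n² = 13.68 ⇒ ω_n = 3.699 rad/s, and ζ = 10/(2ω_n) = 1.35.

ω_n = 3.7 rad/s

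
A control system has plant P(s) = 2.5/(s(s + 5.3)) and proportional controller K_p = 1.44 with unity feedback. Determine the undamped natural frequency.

ω_n = 1.9 rad/s

1 + K_p·P(s) = 0 gives s² + 5.3s + 3.6 = 0.
Matching s² + 2ζω_n s + ω_n²: ω_n = √3.6 = 1.897 rad/s and 2ζω_n = 5.3, so ζ = 5.3/(2·1.897) = 1.4.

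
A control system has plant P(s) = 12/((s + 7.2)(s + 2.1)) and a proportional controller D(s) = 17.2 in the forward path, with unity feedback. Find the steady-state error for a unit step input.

0.0683

The loop is type 0. Static position error constant K_pos = D(0)·P(0) = 17.2·0.7937 = 13.65.
Steady-state error to a unit step: e_ss = 1/(1+K_pos) = 1/14.65 = 0.0683.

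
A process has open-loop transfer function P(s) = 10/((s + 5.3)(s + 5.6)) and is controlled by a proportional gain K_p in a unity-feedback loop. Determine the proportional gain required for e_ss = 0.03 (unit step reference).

For a type-0 loop with proportional control, e_ss = 1/(1 + K_p·P(0)).
P(0) = 0.3369. Require 1/(1 + K_p·0.3369) = 0.03, so 1 + 0.3369·K_p = 33.33.
K_p = (33.33 − 1)/0.3369 = 96.

K_p = 96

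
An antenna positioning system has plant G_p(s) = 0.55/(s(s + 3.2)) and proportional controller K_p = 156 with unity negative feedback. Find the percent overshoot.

57.6%

The closed-loop denominator s² + 3.2s + 85.8 gives ω_n = √85.8 = 9.263 and ζ = 3.2/(2ω_n) = 0.1727.
%OS = 100·exp(−πζ/√(1−ζ²)) = 100·exp(−π·0.1727/√0.9702) = 57.6%.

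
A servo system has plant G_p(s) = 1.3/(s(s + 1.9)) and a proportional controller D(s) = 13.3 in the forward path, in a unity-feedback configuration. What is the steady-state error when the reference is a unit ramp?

0.11

The loop has one pole at the origin (type 1). Velocity error constant K_v = lim_{s→0} s·D(s)G_p(s) = 13.3·1.3/1.9 = 9.1.
Steady-state error to a unit ramp: e_ss = 1/K_v = 0.11.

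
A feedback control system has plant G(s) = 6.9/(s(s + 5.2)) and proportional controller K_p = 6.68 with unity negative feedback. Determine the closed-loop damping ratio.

ζ = 0.383

1 + K_p·G(s) = 0 gives s² + 5.2s + 46.09 = 0.
So ω_n² = 46.09 ⇒ ω_n = 6.789 rad/s, and ζ = 5.2/(2ω_n) = 0.383.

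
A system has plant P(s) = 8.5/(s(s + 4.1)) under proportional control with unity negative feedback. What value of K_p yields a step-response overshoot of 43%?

From %OS = 100·exp(−πζ/√(1−ζ²)) = 43%, ζ = −ln(0.43)/√(π²+ln²(0.43)) = 0.2594.
Characteristic equation s² + 4.1s + 8.5K_p = 0 gives ζ = 4.1/(2√(8.5K_p)).
Setting ζ = 0.2594: √(8.5K_p) = 4.1/(2·0.2594) = 7.901, so K_p = 62.43/8.5 = 7.35.

K_p = 7.35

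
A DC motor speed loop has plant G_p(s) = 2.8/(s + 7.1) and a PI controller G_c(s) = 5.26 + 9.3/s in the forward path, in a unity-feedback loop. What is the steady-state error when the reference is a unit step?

The open loop G_c(s)G_p(s) has a pole at the origin (type 1), so the static position error constant is infinite and e_ss = 1/(1+∞) = 0.

0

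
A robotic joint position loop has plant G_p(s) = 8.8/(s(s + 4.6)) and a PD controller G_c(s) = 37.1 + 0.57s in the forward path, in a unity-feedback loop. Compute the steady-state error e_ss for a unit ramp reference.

The loop has one pole at the origin (type 1). Velocity error constant K_v = lim_{s→0} s·G_c(s)G_p(s) = 37.1·8.8/4.6 = 70.97.
Steady-state error to a unit ramp: e_ss = 1/K_v = 0.0141.

0.0141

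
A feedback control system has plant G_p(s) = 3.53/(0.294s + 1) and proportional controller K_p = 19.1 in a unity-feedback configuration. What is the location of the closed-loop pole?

s = -232.7

Closed loop: T(s) = K_p·G_p/(1+K_p·G_p) = 67.42/(0.294s + 1 + 67.42), with pole at s = −(1 + 67.42)/0.294 = −232.7.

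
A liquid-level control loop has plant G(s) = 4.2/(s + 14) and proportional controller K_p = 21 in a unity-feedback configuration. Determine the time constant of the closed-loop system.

τ = 0.00978 s

Closed-loop transfer function: T(s) = K_p·G(s)/(1 + K_p·G(s)) = 88.2/(s + 14 + 88.2) = 88.2/(s + 102.2).
Time constant τ = 1/102.2 = 0.00978 s.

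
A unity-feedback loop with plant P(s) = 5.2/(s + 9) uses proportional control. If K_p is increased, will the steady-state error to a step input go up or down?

decrease

The position error constant K_pos = K_p·P(0) grows with K_p, and e_ss = 1/(1+K_pos) falls.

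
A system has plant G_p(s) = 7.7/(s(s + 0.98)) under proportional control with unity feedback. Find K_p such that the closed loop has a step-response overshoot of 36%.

From %OS = 100·exp(−πζ/√(1−ζ²)) = 36%, ζ = −ln(0.36)/√(π²+ln²(0.36)) = 0.3093.
Characteristic equation s² + 0.98s + 7.7K_p = 0 gives ζ = 0.98/(2√(7.7K_p)).
Setting ζ = 0.3093: √(7.7K_p) = 0.98/(2·0.3093) = 1.584, so K_p = 2.51/7.7 = 0.326.

K_p = 0.326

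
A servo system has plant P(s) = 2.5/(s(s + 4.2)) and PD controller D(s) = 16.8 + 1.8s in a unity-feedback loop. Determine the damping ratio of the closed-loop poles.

Forward path: (16.8 + 1.8s)·2.5/(s(s+4.2)). The closed-loop characteristic equation is s² + (4.2 + 2.5·1.8)s + 2.5·16.8 = 0.
That is s² + 8.7s + 42 = 0, so ω_n = 6.481 rad/s and ζ = 8.7/(2·6.481) = 0.6712.

ζ = 0.671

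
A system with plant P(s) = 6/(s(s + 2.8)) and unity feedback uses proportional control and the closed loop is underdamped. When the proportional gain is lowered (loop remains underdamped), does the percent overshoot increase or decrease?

decrease

ζ = 2.8/(2√(6K_p)) rises as K_p falls; higher damping means less overshoot.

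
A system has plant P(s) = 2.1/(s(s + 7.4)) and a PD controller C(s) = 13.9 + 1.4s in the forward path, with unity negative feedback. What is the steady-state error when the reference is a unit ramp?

0.254

The loop has one pole at the origin (type 1). Velocity error constant K_v = lim_{s→0} s·C(s)P(s) = 13.9·2.1/7.4 = 3.945.
Steady-state error to a unit ramp: e_ss = 1/K_v = 0.254.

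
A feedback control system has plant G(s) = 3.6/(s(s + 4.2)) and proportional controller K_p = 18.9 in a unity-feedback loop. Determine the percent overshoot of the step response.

43.7%

The closed-loop denominator s² + 4.2s + 68.04 gives ω_n = √68.04 = 8.249 and ζ = 4.2/(2ω_n) = 0.2546.
%OS = 100·exp(−πζ/√(1−ζ²)) = 100·exp(−π·0.2546/√0.9352) = 43.7%.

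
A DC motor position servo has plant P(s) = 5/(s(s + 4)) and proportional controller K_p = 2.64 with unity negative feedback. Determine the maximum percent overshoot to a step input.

Closed-loop characteristic equation: s² + 4s + 13.2 = 0, so ω_n = 3.633 rad/s and ζ = 4/(2·3.633) = 0.5505.
%OS = 100·exp(−πζ/√(1−ζ²)) = 100·exp(−π·0.5505/√0.697) = 12.6%.

12.6%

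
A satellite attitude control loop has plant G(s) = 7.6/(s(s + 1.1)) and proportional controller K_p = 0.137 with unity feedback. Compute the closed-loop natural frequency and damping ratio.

ω_n = 1.02 rad/s, ζ = 0.539

1 + K_p·G(s) = 0 gives s² + 1.1s + 1.041 = 0.
Matching s² + 2ζω_n s + ω_n²: ω_n = √1.041 = 1.02 rad/s and 2ζω_n = 1.1, so ζ = 1.1/(2·1.02) = 0.539.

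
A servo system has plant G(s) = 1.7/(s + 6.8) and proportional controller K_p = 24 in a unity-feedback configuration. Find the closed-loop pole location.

s = -47.6

Closed-loop transfer function: T(s) = K_p·G(s)/(1 + K_p·G(s)) = 40.8/(s + 6.8 + 40.8) = 40.8/(s + 47.6).
The closed-loop pole is at s = −47.6.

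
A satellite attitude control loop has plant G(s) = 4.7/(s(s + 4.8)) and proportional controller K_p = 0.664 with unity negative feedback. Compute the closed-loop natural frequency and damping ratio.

1 + K_p·G(s) = 0 gives s² + 4.8s + 3.121 = 0.
Matching s² + 2ζω_n s + ω_n²: ω_n = √3.121 = 1.767 rad/s and 2ζω_n = 4.8, so ζ = 4.8/(2·1.767) = 1.36.

ω_n = 1.77 rad/s, ζ = 1.36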